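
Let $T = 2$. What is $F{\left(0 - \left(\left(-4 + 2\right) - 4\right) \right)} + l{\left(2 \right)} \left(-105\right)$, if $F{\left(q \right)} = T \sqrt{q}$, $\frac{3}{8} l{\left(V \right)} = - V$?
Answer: $560 + 2 \sqrt{6} \approx 564.9$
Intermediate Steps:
$l{\left(V \right)} = - \frac{8 V}{3}$ ($l{\left(V \right)} = \frac{8 \left(- V\right)}{3} = - \frac{8 V}{3}$)
$F{\left(q \right)} = 2 \sqrt{q}$
$F{\left(0 - \left(\left(-4 + 2\right) - 4\right) \right)} + l{\left(2 \right)} \left(-105\right) = 2 \sqrt{0 - \left(\left(-4 + 2\right) - 4\right)} + \left(- \frac{8}{3}\right) 2 \left(-105\right) = 2 \sqrt{0 - \left(-2 - 4\right)} - -560 = 2 \sqrt{0 - -6} + 560 = 2 \sqrt{0 + 6} + 560 = 2 \sqrt{6} + 560 = 560 + 2 \sqrt{6}$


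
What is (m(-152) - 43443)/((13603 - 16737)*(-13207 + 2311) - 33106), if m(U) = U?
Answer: -43595/34114958 ≈ -0.0012779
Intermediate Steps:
(m(-152) - 43443)/((13603 - 16737)*(-13207 + 2311) - 33106) = (-152 - 43443)/((13603 - 16737)*(-13207 + 2311) - 33106) = -43595/(-3134*(-10896) - 33106) = -43595/(34148064 - 33106) = -43595/34114958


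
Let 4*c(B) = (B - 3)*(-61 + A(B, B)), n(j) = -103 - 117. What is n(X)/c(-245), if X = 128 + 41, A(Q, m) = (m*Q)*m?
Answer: -5/20722353 ≈ -2.4129e-7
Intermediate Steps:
A(Q, m) = Q*m**2 (A(Q, m) = (Q*m)*m = Q*m**2)
X = 169
n(j) = -220
c(B) = (-61 + B**3)*(-3 + B)/4 (c(B) = ((B - 3)*(-61 + B*B**2))/4 = ((-3 + B)*(-61 + B**3))/4 = ((-61 + B**3)*(-3 + B))/4 = (-61 + B**3)*(-3 + B)/4)
n(X)/c(-245) = -220/(183/4 - 61/4*(-245) - 3/4*(-245)**3 + (1/4)*(-245)**4) = -220/(183/4 + 14945/4 - 3/4*(-14706125) + (1/4)*3603000625) = -220/(183/4 + 14945/4 + 44118375/4 + 3603000625/4) = -220/911783532 = -220*1/911783532 = -5/20722353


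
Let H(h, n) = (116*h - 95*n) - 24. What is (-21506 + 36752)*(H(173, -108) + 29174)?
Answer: 906801588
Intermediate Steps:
H(h, n) = -24 - 95*n + 116*h (H(h, n) = (-95*n + 116*h) - 24 = -24 - 95*n + 116*h)
(-21506 + 36752)*(H(173, -108) + 29174) = (-21506 + 36752)*((-24 - 95*(-108) + 116*173) + 29174) = 15246*((-24 + 10260 + 20068) + 29174) = 15246*(30304 + 29174) = 15246*59478 = 906801588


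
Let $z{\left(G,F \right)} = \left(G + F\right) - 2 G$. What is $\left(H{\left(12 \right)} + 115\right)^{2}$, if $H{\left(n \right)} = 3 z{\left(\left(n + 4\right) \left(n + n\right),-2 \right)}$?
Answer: $1087849$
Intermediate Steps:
$z{\left(G,F \right)} = F - G$ ($z{\left(G,F \right)} = \left(F + G\right) - 2 G = F - G$)
$H{\left(n \right)} = -6 - 6 n \left(4 + n\right)$ ($H{\left(n \right)} = 3 \left(-2 - \left(n + 4\right) \left(n + n\right)\right) = 3 \left(-2 - \left(4 + n\right) 2 n\right) = 3 \left(-2 - 2 n \left(4 + n\right)\right) = -6 - 6 n \left(4 + n\right)$)
$\left(H{\left(12 \right)} + 115\right)^{2} = \left(\left(-6 - 72 \left(4 + 12\right)\right) + 115\right)^{2} = \left(\left(-6 - 72 \cdot 16\right) + 115\right)^{2} = \left(\left(-6 - 1152\right) + 115\right)^{2} = \left(-1158 + 115\right)^{2} = \left(-1043\right)^{2} = 1087849$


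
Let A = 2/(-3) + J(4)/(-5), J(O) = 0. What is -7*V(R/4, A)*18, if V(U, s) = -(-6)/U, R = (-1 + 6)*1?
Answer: -3024/5 ≈ -604.80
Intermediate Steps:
R = 5 (R = 5*1 = 5)
A = -⅔ (A = 2/(-3) + 0/(-5) = 2*(-⅓) + 0*(-⅕) = -⅔ + 0 = -⅔ ≈ -0.66667)
V(U, s) = 6/U
-7*V(R/4, A)*18 = -42/(5/4)*18 = -42/(5*(¼))*18 = -42/5/4*18 = -42*4/5*18 = -7*24/5*18 = -168/5*18 = -3024/5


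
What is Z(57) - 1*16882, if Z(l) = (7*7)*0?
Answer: -16882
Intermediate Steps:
Z(l) = 0 (Z(l) = 49*0 = 0)
Z(57) - 1*16882 = 0 - 1*16882 = 0 - 16882 = -16882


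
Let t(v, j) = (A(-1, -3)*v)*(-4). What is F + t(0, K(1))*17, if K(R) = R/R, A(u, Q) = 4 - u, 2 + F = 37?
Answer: 35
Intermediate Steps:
F = 35 (F = -2 + 37 = 35)
K(R) = 1
t(v, j) = -20*v (t(v, j) = ((4 - 1*(-1))*v)*(-4) = ((4 + 1)*v)*(-4) = (5*v)*(-4) = -20*v)
F + t(0, K(1))*17 = 35 - 20*0*17 = 35 + 0*17 = 35 + 0 = 35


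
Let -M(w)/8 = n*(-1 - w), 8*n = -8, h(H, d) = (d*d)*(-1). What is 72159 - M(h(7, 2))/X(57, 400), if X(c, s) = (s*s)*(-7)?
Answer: 10102260003/140000 ≈ 72159.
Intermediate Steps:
h(H, d) = -d² (h(H, d) = d²*(-1) = -d²)
n = -1 (n = (⅛)*(-8) = -1)
X(c, s) = -7*s² (X(c, s) = s²*(-7) = -7*s²)
M(w) = -8 - 8*w (M(w) = -(-8)*(-1 - w) = -8*(1 + w) = -8 - 8*w)
72159 - M(h(7, 2))/X(57, 400) = 72159 - (-8 - (-8)*2²)/((-7*400²)) = 72159 - (-8 - (-8)*4)/((-7*160000)) = 72159 - (-8 - 8*(-4))/(-1120000) = 72159 - (-8 + 32)*(-1)/1120000 = 72159 - 24*(-1)/1120000 = 72159 - 1*(-3/140000) = 72159 + 3/140000 = 10102260003/140000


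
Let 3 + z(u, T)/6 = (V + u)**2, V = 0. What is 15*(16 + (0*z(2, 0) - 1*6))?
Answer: 150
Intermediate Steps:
z(u, T) = -18 + 6*u**2 (z(u, T) = -18 + 6*(0 + u)**2 = -18 + 6*u**2)
15*(16 + (0*z(2, 0) - 1*6)) = 15*(16 + (0*(-18 + 6*2**2) - 1*6)) = 15*(16 + (0*(-18 + 6*4) - 6)) = 15*(16 + (0*(-18 + 24) - 6)) = 15*(16 + (0*6 - 6)) = 15*(16 + (0 - 6)) = 15*(16 - 6) = 15*10 = 150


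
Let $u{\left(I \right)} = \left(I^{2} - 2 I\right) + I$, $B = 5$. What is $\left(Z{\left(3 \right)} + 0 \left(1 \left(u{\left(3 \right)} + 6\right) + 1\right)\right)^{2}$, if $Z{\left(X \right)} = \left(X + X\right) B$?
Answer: $900$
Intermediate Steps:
$Z{\left(X \right)} = 10 X$ ($Z{\left(X \right)} = \left(X + X\right) 5 = 2 X 5 = 10 X$)
$u{\left(I \right)} = I^{2} - I$
$\left(Z{\left(3 \right)} + 0 \left(1 \left(u{\left(3 \right)} + 6\right) + 1\right)\right)^{2} = \left(10 \cdot 3 + 0 \left(1 \left(3 \left(-1 + 3\right) + 6\right) + 1\right)\right)^{2} = \left(30 + 0 \left(1 \left(3 \cdot 2 + 6\right) + 1\right)\right)^{2} = \left(30 + 0 \left(1 \left(6 + 6\right) + 1\right)\right)^{2} = \left(30 + 0 \left(1 \cdot 12 + 1\right)\right)^{2} = \left(30 + 0 \left(12 + 1\right)\right)^{2} = \left(30 + 0 \cdot 13\right)^{2} = \left(30 + 0\right)^{2} = 30^{2} = 900$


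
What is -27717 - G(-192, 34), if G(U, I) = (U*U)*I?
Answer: -1281093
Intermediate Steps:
G(U, I) = I*U**2 (G(U, I) = U**2*I = I*U**2)
-27717 - G(-192, 34) = -27717 - 34*(-192)**2 = -27717 - 34*36864 = -27717 - 1*1253376 = -27717 - 1253376 = -1281093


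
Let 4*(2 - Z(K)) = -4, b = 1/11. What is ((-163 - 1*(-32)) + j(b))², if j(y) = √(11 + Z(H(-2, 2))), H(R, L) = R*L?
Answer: (131 - √14)² ≈ 16195.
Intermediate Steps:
H(R, L) = L*R
b = 1/11 ≈ 0.090909
Z(K) = 3 (Z(K) = 2 - ¼*(-4) = 2 + 1 = 3)
j(y) = √14 (j(y) = √(11 + 3) = √14)
((-163 - 1*(-32)) + j(b))² = ((-163 - 1*(-32)) + √14)² = ((-163 + 32) + √14)² = (-131 + √14)²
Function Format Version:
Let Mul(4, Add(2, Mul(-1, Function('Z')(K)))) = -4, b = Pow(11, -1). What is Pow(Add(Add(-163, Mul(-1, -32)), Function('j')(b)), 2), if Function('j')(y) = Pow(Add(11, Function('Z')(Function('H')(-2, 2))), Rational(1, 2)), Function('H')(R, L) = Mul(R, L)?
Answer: Pow(Add(131, Mul(-1, Pow(14, Rational(1, 2)))), 2) ≈ 16195.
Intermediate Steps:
Function('H')(R, L) = Mul(L, R)
b = Rational(1, 11) ≈ 0.090909
Function('Z')(K) = 3 (Function('Z')(K) = Add(2, Mul(Rational(-1, 4), -4)) = Add(2, 1) = 3)
Function('j')(y) = Pow(14, Rational(1, 2)) (Function('j')(y) = Pow(Add(11, 3), Rational(1, 2)) = Pow(14, Rational(1, 2)))
Pow(Add(Add(-163, Mul(-1, -32)), Function('j')(b)), 2) = Pow(Add(Add(-163, Mul(-1, -32)), Pow(14, Rational(1, 2))), 2) = Pow(Add(Add(-163, 32), Pow(14, Rational(1, 2))), 2) = Pow(Add(-131, Pow(14, Rational(1, 2))), 2)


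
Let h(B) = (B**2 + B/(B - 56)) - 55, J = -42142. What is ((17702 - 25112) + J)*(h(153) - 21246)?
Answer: -10139776208/97 ≈ -1.0453e+8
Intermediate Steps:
h(B) = -55 + B**2 + B/(-56 + B) (h(B) = (B**2 + B/(-56 + B)) - 55 = -55 + B**2 + B/(-56 + B))
((17702 - 25112) + J)*(h(153) - 21246) = ((17702 - 25112) - 42142)*((3080 + 153**3 - 56*153**2 - 54*153)/(-56 + 153) - 21246) = (-7410 - 42142)*((3080 + 3581577 - 56*23409 - 8262)/97 - 21246) = -49552*((3080 + 3581577 - 1310904 - 8262)/97 - 21246) = -49552*((1/97)*2265491 - 21246) = -49552*(2265491/97 - 21246) = -49552*204629/97 = -10139776208/97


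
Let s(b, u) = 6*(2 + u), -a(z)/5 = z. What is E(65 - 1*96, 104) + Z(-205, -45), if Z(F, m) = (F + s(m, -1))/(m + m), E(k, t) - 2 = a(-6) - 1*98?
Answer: -5741/90 ≈ -63.789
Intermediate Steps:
a(z) = -5*z
s(b, u) = 12 + 6*u
E(k, t) = -66 (E(k, t) = 2 + (-5*(-6) - 1*98) = 2 + (30 - 98) = 2 - 68 = -66)
Z(F, m) = (6 + F)/(2*m) (Z(F, m) = (F + (12 + 6*(-1)))/(m + m) = (F + (12 - 6))/((2*m)) = (F + 6)*(1/(2*m)) = (6 + F)*(1/(2*m)) = (6 + F)/(2*m))
E(65 - 1*96, 104) + Z(-205, -45) = -66 + (½)*(6 - 205)/(-45) = -66 + (½)*(-1/45)*(-199) = -66 + 199/90 = -5741/90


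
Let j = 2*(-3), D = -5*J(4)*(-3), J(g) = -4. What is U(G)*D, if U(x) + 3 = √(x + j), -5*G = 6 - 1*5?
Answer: 180 - 12*I*√155 ≈ 180.0 - 149.4*I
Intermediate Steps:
G = -⅕ (G = -(6 - 1*5)/5 = -(6 - 5)/5 = -⅕*1 = -⅕ ≈ -0.20000)
D = -60 (D = -5*(-4)*(-3) = 20*(-3) = -60)
j = -6
U(x) = -3 + √(-6 + x) (U(x) = -3 + √(x - 6) = -3 + √(-6 + x))
U(G)*D = (-3 + √(-6 - ⅕))*(-60) = (-3 + √(-31/5))*(-60) = (-3 + I*√155/5)*(-60) = 180 - 12*I*√155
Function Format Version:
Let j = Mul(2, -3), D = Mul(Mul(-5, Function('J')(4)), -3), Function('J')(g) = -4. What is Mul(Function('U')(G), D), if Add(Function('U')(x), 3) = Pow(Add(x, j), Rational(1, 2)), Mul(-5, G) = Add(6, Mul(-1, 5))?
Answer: Add(180, Mul(-12, I, Pow(155, Rational(1, 2)))) ≈ Add(180.00, Mul(-149.40, I))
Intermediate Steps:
G = Rational(-1, 5) (G = Mul(Rational(-1, 5), Add(6, Mul(-1, 5))) = Mul(Rational(-1, 5), Add(6, -5)) = Mul(Rational(-1, 5), 1) = Rational(-1, 5) ≈ -0.20000)
D = -60 (D = Mul(Mul(-5, -4), -3) = Mul(20, -3) = -60)
j = -6
Function('U')(x) = Add(-3, Pow(Add(-6, x), Rational(1, 2))) (Function('U')(x) = Add(-3, Pow(Add(x, -6), Rational(1, 2))) = Add(-3, Pow(Add(-6, x), Rational(1, 2))))
Mul(Function('U')(G), D) = Mul(Add(-3, Pow(Add(-6, Rational(-1, 5)), Rational(1, 2))), -60) = Mul(Add(-3, Pow(Rational(-31, 5), Rational(1, 2))), -60) = Mul(Add(-3, Mul(Rational(1, 5), I, Pow(155, Rational(1, 2)))), -60) = Add(180, Mul(-12, I, Pow(155, Rational(1, 2))))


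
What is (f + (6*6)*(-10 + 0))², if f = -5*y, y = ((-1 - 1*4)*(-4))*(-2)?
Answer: 25600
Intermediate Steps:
y = -40 (y = ((-1 - 4)*(-4))*(-2) = -5*(-4)*(-2) = 20*(-2) = -40)
f = 200 (f = -5*(-40) = 200)
(f + (6*6)*(-10 + 0))² = (200 + (6*6)*(-10 + 0))² = (200 + 36*(-10))² = (200 - 360)² = (-160)² = 25600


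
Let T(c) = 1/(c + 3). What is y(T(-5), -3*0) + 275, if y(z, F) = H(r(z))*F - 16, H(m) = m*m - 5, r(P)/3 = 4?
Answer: 259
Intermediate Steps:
r(P) = 12 (r(P) = 3*4 = 12)
H(m) = -5 + m² (H(m) = m² - 5 = -5 + m²)
T(c) = 1/(3 + c)
y(z, F) = -16 + 139*F (y(z, F) = (-5 + 12²)*F - 16 = (-5 + 144)*F - 16 = 139*F - 16 = -16 + 139*F)
y(T(-5), -3*0) + 275 = (-16 + 139*(-3*0)) + 275 = (-16 + 139*0) + 275 = (-16 + 0) + 275 = -16 + 275 = 259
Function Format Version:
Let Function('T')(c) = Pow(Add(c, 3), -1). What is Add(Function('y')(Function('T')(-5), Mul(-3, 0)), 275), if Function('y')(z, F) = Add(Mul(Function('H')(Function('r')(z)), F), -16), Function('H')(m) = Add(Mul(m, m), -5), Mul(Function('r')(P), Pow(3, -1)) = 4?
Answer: 259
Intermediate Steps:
Function('r')(P) = 12 (Function('r')(P) = Mul(3, 4) = 12)
Function('H')(m) = Add(-5, Pow(m, 2)) (Function('H')(m) = Add(Pow(m, 2), -5) = Add(-5, Pow(m, 2)))
Function('T')(c) = Pow(Add(3, c), -1)
Function('y')(z, F) = Add(-16, Mul(139, F)) (Function('y')(z, F) = Add(Mul(Add(-5, Pow(12, 2)), F), -16) = Add(Mul(Add(-5, 144), F), -16) = Add(Mul(139, F), -16) = Add(-16, Mul(139, F)))
Add(Function('y')(Function('T')(-5), Mul(-3, 0)), 275) = Add(Add(-16, Mul(139, Mul(-3, 0))), 275) = Add(Add(-16, Mul(139, 0)), 275) = Add(Add(-16, 0), 275) = Add(-16, 275) = 259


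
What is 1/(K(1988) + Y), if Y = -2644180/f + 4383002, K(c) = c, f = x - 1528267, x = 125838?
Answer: 200347/878519969270 ≈ 2.2805e-7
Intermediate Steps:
f = -1402429 (f = 125838 - 1528267 = -1402429)
Y = 878121679434/200347 (Y = -2644180/(-1402429) + 4383002 = -2644180*(-1/1402429) + 4383002 = 377740/200347 + 4383002 = 878121679434/200347 ≈ 4.3830e+6)
1/(K(1988) + Y) = 1/(1988 + 878121679434/200347) = 1/(878519969270/200347) = 200347/878519969270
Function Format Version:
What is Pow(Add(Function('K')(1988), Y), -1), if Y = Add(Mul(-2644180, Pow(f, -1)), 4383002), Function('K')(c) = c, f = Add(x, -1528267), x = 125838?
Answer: Rational(200347, 878519969270) ≈ 2.2805e-7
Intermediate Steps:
f = -1402429 (f = Add(125838, -1528267) = -1402429)
Y = Rational(878121679434, 200347) (Y = Add(Mul(-2644180, Pow(-1402429, -1)), 4383002) = Add(Mul(-2644180, Rational(-1, 1402429)), 4383002) = Add(Rational(377740, 200347), 4383002) = Rational(878121679434, 200347) ≈ 4.3830e+6)
Pow(Add(Function('K')(1988), Y), -1) = Pow(Add(1988, Rational(878121679434, 200347)), -1) = Pow(Rational(878519969270, 200347), -1) = Rational(200347, 878519969270)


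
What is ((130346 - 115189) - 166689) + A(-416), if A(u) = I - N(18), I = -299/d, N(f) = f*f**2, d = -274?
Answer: -43117437/274 ≈ -1.5736e+5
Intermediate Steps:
N(f) = f**3
I = 299/274 (I = -299/(-274) = -299*(-1/274) = 299/274 ≈ 1.0912)
A(u) = -1597669/274 (A(u) = 299/274 - 1*18**3 = 299/274 - 1*5832 = 299/274 - 5832 = -1597669/274)
((130346 - 115189) - 166689) + A(-416) = ((130346 - 115189) - 166689) - 1597669/274 = (15157 - 166689) - 1597669/274 = -151532 - 1597669/274 = -43117437/274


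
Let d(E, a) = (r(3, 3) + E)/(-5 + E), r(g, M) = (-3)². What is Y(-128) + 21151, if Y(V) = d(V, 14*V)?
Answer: 401886/19 ≈ 21152.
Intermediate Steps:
r(g, M) = 9
d(E, a) = (9 + E)/(-5 + E)
Y(V) = (9 + V)/(-5 + V)
Y(-128) + 21151 = (9 - 128)/(-5 - 128) + 21151 = -119/(-133) + 21151 = -1/133*(-119) + 21151 = 17/19 + 21151 = 401886/19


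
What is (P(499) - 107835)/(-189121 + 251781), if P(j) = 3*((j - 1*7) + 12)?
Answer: -106323/62660 ≈ -1.6968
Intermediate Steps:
P(j) = 15 + 3*j (P(j) = 3*((j - 7) + 12) = 3*((-7 + j) + 12) = 3*(5 + j) = 15 + 3*j)
(P(499) - 107835)/(-189121 + 251781) = ((15 + 3*499) - 107835)/(-189121 + 251781) = ((15 + 1497) - 107835)/62660 = (1512 - 107835)*(1/62660) = -106323*1/62660 = -106323/62660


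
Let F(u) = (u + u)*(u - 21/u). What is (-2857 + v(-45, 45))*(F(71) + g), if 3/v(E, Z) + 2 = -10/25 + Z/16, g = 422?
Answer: -327952314/11 ≈ -2.9814e+7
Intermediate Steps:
v(E, Z) = 3/(-12/5 + Z/16) (v(E, Z) = 3/(-2 + (-10/25 + Z/16)) = 3/(-2 + (-10*1/25 + Z*(1/16))) = 3/(-2 + (-⅖ + Z/16)) = 3/(-12/5 + Z/16))
F(u) = 2*u*(u - 21/u) (F(u) = (2*u)*(u - 21/u) = 2*u*(u - 21/u))
(-2857 + v(-45, 45))*(F(71) + g) = (-2857 + 240/(-192 + 5*45))*((-42 + 2*71²) + 422) = (-2857 + 240/(-192 + 225))*((-42 + 2*5041) + 422) = (-2857 + 240/33)*((-42 + 10082) + 422) = (-2857 + 240*(1/33))*(10040 + 422) = (-2857 + 80/11)*10462 = -31347/11*10462 = -327952314/11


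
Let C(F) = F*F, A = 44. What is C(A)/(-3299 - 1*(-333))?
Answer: -968/1483 ≈ -0.65273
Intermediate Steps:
C(F) = F²
C(A)/(-3299 - 1*(-333)) = 44²/(-3299 - 1*(-333)) = 1936/(-3299 + 333) = 1936/(-2966) = 1936*(-1/2966) = -968/1483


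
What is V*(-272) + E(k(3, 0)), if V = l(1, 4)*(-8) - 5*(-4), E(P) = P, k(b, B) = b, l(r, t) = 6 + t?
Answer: 16323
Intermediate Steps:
V = -60 (V = (6 + 4)*(-8) - 5*(-4) = 10*(-8) + 20 = -80 + 20 = -60)
V*(-272) + E(k(3, 0)) = -60*(-272) + 3 = 16320 + 3 = 16323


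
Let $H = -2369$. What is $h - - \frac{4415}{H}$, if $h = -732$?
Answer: $- \frac{1738523}{2369} \approx -733.86$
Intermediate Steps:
$h - - \frac{4415}{H} = -732 - - \frac{4415}{-2369} = -732 - \left(-4415\right) \left(- \frac{1}{2369}\right) = -732 - \frac{4415}{2369} = - \frac{1738523}{2369}$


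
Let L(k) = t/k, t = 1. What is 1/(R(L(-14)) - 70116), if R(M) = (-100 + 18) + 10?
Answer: -1/70188 ≈ -1.4247e-5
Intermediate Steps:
L(k) = 1/k
R(M) = -72 (R(M) = -82 + 10 = -72)
1/(R(L(-14)) - 70116) = 1/(-72 - 70116) = 1/(-70188) = -1/70188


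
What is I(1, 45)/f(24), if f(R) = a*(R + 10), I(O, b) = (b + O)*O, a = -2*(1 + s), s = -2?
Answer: 23/34 ≈ 0.67647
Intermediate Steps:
a = 2 (a = -2*(1 - 2) = -2*(-1) = 2)
I(O, b) = O*(O + b) (I(O, b) = (O + b)*O = O*(O + b))
f(R) = 20 + 2*R (f(R) = 2*(R + 10) = 2*(10 + R) = 20 + 2*R)
I(1, 45)/f(24) = (1*(1 + 45))/(20 + 2*24) = (1*46)/(20 + 48) = 46/68 = 46*(1/68) = 23/34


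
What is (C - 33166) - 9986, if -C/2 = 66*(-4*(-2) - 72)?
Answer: -34704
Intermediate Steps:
C = 8448 (C = -132*(-4*(-2) - 72) = -132*(8 - 72) = -132*(-64) = -2*(-4224) = 8448)
(C - 33166) - 9986 = (8448 - 33166) - 9986 = -24718 - 9986 = -34704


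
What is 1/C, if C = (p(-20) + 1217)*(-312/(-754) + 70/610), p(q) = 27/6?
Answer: 3538/2284205 ≈ 0.0015489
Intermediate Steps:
p(q) = 9/2 (p(q) = 27*(⅙) = 9/2)
C = 2284205/3538 (C = (9/2 + 1217)*(-312/(-754) + 70/610) = 2443*(-312*(-1/754) + 70*(1/610))/2 = 2443*(12/29 + 7/61)/2 = (2443/2)*(935/1769) = 2284205/3538 ≈ 645.62)
1/C = 1/(2284205/3538) = 3538/2284205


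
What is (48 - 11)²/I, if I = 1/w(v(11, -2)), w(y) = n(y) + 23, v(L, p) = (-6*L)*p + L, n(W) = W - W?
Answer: 31487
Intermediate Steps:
n(W) = 0
v(L, p) = L - 6*L*p (v(L, p) = -6*L*p + L = L - 6*L*p)
w(y) = 23 (w(y) = 0 + 23 = 23)
I = 1/23 ≈ 0.043478
(48 - 11)²/I = (48 - 11)²/(1/23) = 37²*23 = 1369*23 = 31487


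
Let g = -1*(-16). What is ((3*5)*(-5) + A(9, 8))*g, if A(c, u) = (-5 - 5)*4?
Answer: -1840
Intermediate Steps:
g = 16
A(c, u) = -40 (A(c, u) = -10*4 = -40)
((3*5)*(-5) + A(9, 8))*g = ((3*5)*(-5) - 40)*16 = (15*(-5) - 40)*16 = (-75 - 40)*16 = -115*16 = -1840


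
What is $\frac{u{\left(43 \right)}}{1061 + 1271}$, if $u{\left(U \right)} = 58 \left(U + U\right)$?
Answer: $\frac{1247}{583} \approx 2.1389$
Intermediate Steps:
$u{\left(U \right)} = 116 U$ ($u{\left(U \right)} = 58 \cdot 2 U = 116 U$)
$\frac{u{\left(43 \right)}}{1061 + 1271} = \frac{116 \cdot 43}{1061 + 1271} = \frac{4988}{2332} = 4988 \cdot \frac{1}{2332} = \frac{1247}{583}$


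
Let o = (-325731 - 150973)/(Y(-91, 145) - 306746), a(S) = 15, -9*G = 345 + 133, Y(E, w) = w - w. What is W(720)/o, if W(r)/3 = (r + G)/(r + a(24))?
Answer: 460272373/262783080 ≈ 1.7515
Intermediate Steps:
Y(E, w) = 0
G = -478/9 (G = -(345 + 133)/9 = -⅑*478 = -478/9 ≈ -53.111)
o = 238352/153373 (o = (-325731 - 150973)/(0 - 306746) = -476704/(-306746) = -476704*(-1/306746) = 238352/153373 ≈ 1.5541)
W(r) = 3*(-478/9 + r)/(15 + r) (W(r) = 3*((r - 478/9)/(r + 15)) = 3*((-478/9 + r)/(15 + r)) = 3*(-478/9 + r)/(15 + r))
W(720)/o = ((-478 + 9*720)/(3*(15 + 720)))/(238352/153373) = ((⅓)*(-478 + 6480)/735)*(153373/238352) = ((⅓)*(1/735)*6002)*(153373/238352) = (6002/2205)*(153373/238352) = 460272373/262783080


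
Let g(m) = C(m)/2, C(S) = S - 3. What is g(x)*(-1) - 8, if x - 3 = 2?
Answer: -9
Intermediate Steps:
x = 5 (x = 3 + 2 = 5)
C(S) = -3 + S
g(m) = -3/2 + m/2 (g(m) = (-3 + m)/2 = (-3 + m)*(½) = -3/2 + m/2)
g(x)*(-1) - 8 = (-3/2 + (½)*5)*(-1) - 8 = (-3/2 + 5/2)*(-1) - 8 = 1*(-1) - 8 = -1 - 8 = -9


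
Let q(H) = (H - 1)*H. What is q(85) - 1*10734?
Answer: -3594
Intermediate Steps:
q(H) = H*(-1 + H) (q(H) = (-1 + H)*H = H*(-1 + H))
q(85) - 1*10734 = 85*(-1 + 85) - 1*10734 = 85*84 - 10734 = 7140 - 10734 = -3594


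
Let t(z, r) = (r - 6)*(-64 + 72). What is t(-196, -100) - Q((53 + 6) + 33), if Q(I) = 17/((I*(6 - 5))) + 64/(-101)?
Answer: -7875445/9292 ≈ -847.55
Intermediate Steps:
Q(I) = -64/101 + 17/I (Q(I) = 17/((I*1)) + 64*(-1/101) = 17/I - 64/101 = -64/101 + 17/I)
t(z, r) = -48 + 8*r (t(z, r) = (-6 + r)*8 = -48 + 8*r)
t(-196, -100) - Q((53 + 6) + 33) = (-48 + 8*(-100)) - (-64/101 + 17/((53 + 6) + 33)) = (-48 - 800) - (-64/101 + 17/(59 + 33)) = -848 - (-64/101 + 17/92) = -848 - 1*(-4171/9292) = -848 + 4171/9292 = -7875445/9292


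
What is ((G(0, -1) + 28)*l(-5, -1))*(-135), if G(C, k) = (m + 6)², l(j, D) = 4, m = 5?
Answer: -80460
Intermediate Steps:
G(C, k) = 121 (G(C, k) = (5 + 6)² = 11² = 121)
((G(0, -1) + 28)*l(-5, -1))*(-135) = ((121 + 28)*4)*(-135) = (149*4)*(-135) = 596*(-135) = -80460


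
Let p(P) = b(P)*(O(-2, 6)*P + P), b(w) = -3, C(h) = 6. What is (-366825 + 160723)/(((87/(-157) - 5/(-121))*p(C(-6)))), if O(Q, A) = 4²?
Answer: -1957659847/1490526 ≈ -1313.4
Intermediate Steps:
O(Q, A) = 16
p(P) = -51*P (p(P) = -3*(16*P + P) = -51*P)
(-366825 + 160723)/(((87/(-157) - 5/(-121))*p(C(-6)))) = (-366825 + 160723)/(((87/(-157) - 5/(-121))*(-51*6))) = -206102*(-1/(306*(87*(-1/157) - 5*(-1/121)))) = -206102*(-1/(306*(-87/157 + 5/121))) = -206102/((-9742/18997*(-306))) = -206102/2981052/18997 = -206102*18997/2981052 = -1957659847/1490526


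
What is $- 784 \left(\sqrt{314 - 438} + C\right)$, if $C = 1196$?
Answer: $-937664 - 1568 i \sqrt{31} \approx -9.3766 \cdot 10^{5} - 8730.3 i$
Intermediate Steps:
$- 784 \left(\sqrt{314 - 438} + C\right) = - 784 \left(\sqrt{314 - 438} + 1196\right) = - 784 \left(\sqrt{-124} + 1196\right) = - 784 \left(2 i \sqrt{31} + 1196\right) = - 784 \left(1196 + 2 i \sqrt{31}\right) = -937664 - 1568 i \sqrt{31}$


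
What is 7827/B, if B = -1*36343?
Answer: -7827/36343 ≈ -0.21536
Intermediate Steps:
B = -36343
7827/B = 7827/(-36343) = 7827*(-1/36343) = -7827/36343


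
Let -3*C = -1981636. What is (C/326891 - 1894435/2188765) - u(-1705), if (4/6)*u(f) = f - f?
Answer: 495902852957/429292547769 ≈ 1.1552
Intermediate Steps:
u(f) = 0 (u(f) = 3*(f - f)/2 = (3/2)*0 = 0)
C = 1981636/3 (C = -1/3*(-1981636) = 1981636/3 ≈ 6.6055e+5)
(C/326891 - 1894435/2188765) - u(-1705) = ((1981636/3)/326891 - 1894435/2188765) - 1*0 = ((1981636/3)*(1/326891) - 1894435*1/2188765) + 0 = (1981636/980673 - 378887/437753) + 0 = 495902852957/429292547769 + 0 = 495902852957/429292547769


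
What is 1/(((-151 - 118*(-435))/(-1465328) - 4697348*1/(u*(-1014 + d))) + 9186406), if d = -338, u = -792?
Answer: 3064550346/28152190135098811 ≈ 1.0886e-7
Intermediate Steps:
1/(((-151 - 118*(-435))/(-1465328) - 4697348*1/(u*(-1014 + d))) + 9186406) = 1/(((-151 - 118*(-435))/(-1465328) - 4697348*(-1/(792*(-1014 - 338)))) + 9186406) = 1/(((-151 + 51330)*(-1/1465328) - 4697348/((-1352*(-792)))) + 9186406) = 1/((51179*(-1/1465328) - 4697348/1070784) + 9186406) = 1/((-51179/1465328 - 4697348*1/1070784) + 9186406) = 1/((-51179/1465328 - 1174337/267696) + 9186406) = 1/(-13550697665/3064550346 + 9186406) = 1/(28152190135098811/3064550346) = 3064550346/28152190135098811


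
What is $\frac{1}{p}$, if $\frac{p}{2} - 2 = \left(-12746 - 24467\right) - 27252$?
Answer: $- \frac{1}{128926} \approx -7.7564 \cdot 10^{-6}$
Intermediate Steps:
$p = -128926$ ($p = 4 + 2 \left(\left(-12746 - 24467\right) - 27252\right) = 4 + 2 \left(-37213 - 27252\right) = 4 + 2 \left(-64465\right) = 4 - 128930 = -128926$)
$\frac{1}{p} = \frac{1}{-128926} = - \frac{1}{128926}$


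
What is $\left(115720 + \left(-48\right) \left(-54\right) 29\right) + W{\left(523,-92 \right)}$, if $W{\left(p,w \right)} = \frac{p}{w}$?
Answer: $\frac{17561173}{92} \approx 1.9088 \cdot 10^{5}$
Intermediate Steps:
$\left(115720 + \left(-48\right) \left(-54\right) 29\right) + W{\left(523,-92 \right)} = \left(115720 + \left(-48\right) \left(-54\right) 29\right) + \frac{523}{-92} = \left(115720 + 2592 \cdot 29\right) + 523 \left(- \frac{1}{92}\right) = \left(115720 + 75168\right) - \frac{523}{92} = 190888 - \frac{523}{92} = \frac{17561173}{92}$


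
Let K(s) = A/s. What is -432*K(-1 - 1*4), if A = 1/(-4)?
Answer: -108/5 ≈ -21.600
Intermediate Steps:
A = -¼ ≈ -0.25000
K(s) = -1/(4*s)
-432*K(-1 - 1*4) = -(-108)/(-1 - 1*4) = -(-108)/(-1 - 4) = -(-108)/(-5) = -(-108)*(-1)/5 = -432*1/20 = -108/5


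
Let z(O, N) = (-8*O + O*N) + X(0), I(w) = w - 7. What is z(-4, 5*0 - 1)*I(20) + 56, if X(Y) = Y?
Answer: 524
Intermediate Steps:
I(w) = -7 + w
z(O, N) = -8*O + N*O (z(O, N) = (-8*O + O*N) + 0 = (-8*O + N*O) + 0 = -8*O + N*O)
z(-4, 5*0 - 1)*I(20) + 56 = (-4*(-8 + (5*0 - 1)))*(-7 + 20) + 56 = -4*(-8 + (0 - 1))*13 + 56 = -4*(-8 - 1)*13 + 56 = -4*(-9)*13 + 56 = 36*13 + 56 = 468 + 56 = 524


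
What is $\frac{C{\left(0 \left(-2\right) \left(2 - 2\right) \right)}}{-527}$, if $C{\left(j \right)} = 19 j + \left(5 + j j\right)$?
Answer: $- \frac{5}{527} \approx -0.0094877$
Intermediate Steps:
$C{\left(j \right)} = 5 + j^{2} + 19 j$ ($C{\left(j \right)} = 19 j + \left(5 + j^{2}\right) = 5 + j^{2} + 19 j$)
$\frac{C{\left(0 \left(-2\right) \left(2 - 2\right) \right)}}{-527} = \frac{5 + \left(0 \left(-2\right) \left(2 - 2\right)\right)^{2} + 19 \cdot 0 \left(-2\right) \left(2 - 2\right)}{-527} = \left(5 + \left(0 \cdot 0\right)^{2} + 19 \cdot 0 \cdot 0\right) \left(- \frac{1}{527}\right) = \left(5 + 0^{2} + 19 \cdot 0\right) \left(- \frac{1}{527}\right) = \left(5 + 0 + 0\right) \left(- \frac{1}{527}\right) = 5 \left(- \frac{1}{527}\right) = - \frac{5}{527}$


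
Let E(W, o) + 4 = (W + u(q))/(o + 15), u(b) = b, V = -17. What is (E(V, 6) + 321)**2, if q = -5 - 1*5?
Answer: 4884100/49 ≈ 99676.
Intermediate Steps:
q = -10 (q = -5 - 5 = -10)
E(W, o) = -4 + (-10 + W)/(15 + o) (E(W, o) = -4 + (W - 10)/(o + 15) = -4 + (-10 + W)/(15 + o))
(E(V, 6) + 321)**2 = ((-70 - 17 - 4*6)/(15 + 6) + 321)**2 = ((-70 - 17 - 24)/21 + 321)**2 = ((1/21)*(-111) + 321)**2 = (-37/7 + 321)**2 = (2210/7)**2 = 4884100/49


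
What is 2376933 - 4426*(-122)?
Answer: 2916905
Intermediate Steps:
2376933 - 4426*(-122) = 2376933 - 1*(-539972) = 2376933 + 539972 = 2916905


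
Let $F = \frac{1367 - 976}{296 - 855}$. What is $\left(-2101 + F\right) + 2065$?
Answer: $- \frac{20515}{559} \approx -36.699$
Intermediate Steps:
$F = - \frac{391}{559}$ ($F = \frac{391}{-559} = 391 \left(- \frac{1}{559}\right) = - \frac{391}{559} \approx -0.69946$)
$\left(-2101 + F\right) + 2065 = \left(-2101 - \frac{391}{559}\right) + 2065 = - \frac{1174850}{559} + 2065 = - \frac{20515}{559}$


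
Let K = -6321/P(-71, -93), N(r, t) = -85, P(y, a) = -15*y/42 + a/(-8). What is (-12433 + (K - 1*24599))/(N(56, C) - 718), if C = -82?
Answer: 77047248/1663013 ≈ 46.330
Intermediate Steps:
P(y, a) = -5*y/14 - a/8 (P(y, a) = -15*y*(1/42) + a*(-⅛) = -5*y/14 - a/8)
K = -353976/2071 (K = -6321/(-5/14*(-71) - ⅛*(-93)) = -6321/(355/14 + 93/8) = -6321/2071/56 = -6321*56/2071 = -353976/2071 ≈ -170.92)
(-12433 + (K - 1*24599))/(N(56, C) - 718) = (-12433 + (-353976/2071 - 1*24599))/(-85 - 718) = (-12433 + (-353976/2071 - 24599))/(-803) = (-12433 - 51298505/2071)*(-1/803) = -77047248/2071*(-1/803) = 77047248/1663013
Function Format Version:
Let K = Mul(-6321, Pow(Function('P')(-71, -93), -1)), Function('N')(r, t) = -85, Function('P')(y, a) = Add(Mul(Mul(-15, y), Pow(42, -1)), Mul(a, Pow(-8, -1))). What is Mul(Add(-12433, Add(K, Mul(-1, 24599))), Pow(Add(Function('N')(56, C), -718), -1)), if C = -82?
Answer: Rational(77047248, 1663013) ≈ 46.330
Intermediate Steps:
Function('P')(y, a) = Add(Mul(Rational(-5, 14), y), Mul(Rational(-1, 8), a)) (Function('P')(y, a) = Add(Mul(Mul(-15, y), Rational(1, 42)), Mul(a, Rational(-1, 8))) = Add(Mul(Rational(-5, 14), y), Mul(Rational(-1, 8), a)))
K = Rational(-353976, 2071) (K = Mul(-6321, Pow(Add(Mul(Rational(-5, 14), -71), Mul(Rational(-1, 8), -93)), -1)) = Mul(-6321, Pow(Add(Rational(355, 14), Rational(93, 8)), -1)) = Mul(-6321, Pow(Rational(2071, 56), -1)) = Mul(-6321, Rational(56, 2071)) = Rational(-353976, 2071) ≈ -170.92)
Mul(Add(-12433, Add(K, Mul(-1, 24599))), Pow(Add(Function('N')(56, C), -718), -1)) = Mul(Add(-12433, Add(Rational(-353976, 2071), Mul(-1, 24599))), Pow(Add(-85, -718), -1)) = Mul(Add(-12433, Add(Rational(-353976, 2071), -24599)), Pow(-803, -1)) = Mul(Add(-12433, Rational(-51298505, 2071)), Rational(-1, 803)) = Mul(Rational(-77047248, 2071), Rational(-1, 803)) = Rational(77047248, 1663013)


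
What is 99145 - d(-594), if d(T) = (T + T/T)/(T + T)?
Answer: 117783667/1188 ≈ 99145.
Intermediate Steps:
d(T) = (1 + T)/(2*T) (d(T) = (T + 1)/((2*T)) = (1 + T)*(1/(2*T)) = (1 + T)/(2*T))
99145 - d(-594) = 99145 - (1 - 594)/(2*(-594)) = 99145 - (-1)*(-593)/(2*594) = 99145 - 1*593/1188 = 99145 - 593/1188 = 117783667/1188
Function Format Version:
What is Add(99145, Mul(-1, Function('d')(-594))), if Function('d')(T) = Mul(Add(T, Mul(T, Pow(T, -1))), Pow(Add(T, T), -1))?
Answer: Rational(117783667, 1188) ≈ 99145.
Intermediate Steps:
Function('d')(T) = Mul(Rational(1, 2), Pow(T, -1), Add(1, T)) (Function('d')(T) = Mul(Add(T, 1), Pow(Mul(2, T), -1)) = Mul(Add(1, T), Mul(Rational(1, 2), Pow(T, -1))) = Mul(Rational(1, 2), Pow(T, -1), Add(1, T)))
Add(99145, Mul(-1, Function('d')(-594))) = Add(99145, Mul(-1, Mul(Rational(1, 2), Pow(-594, -1), Add(1, -594)))) = Add(99145, Mul(-1, Mul(Rational(1, 2), Rational(-1, 594), -593))) = Add(99145, Mul(-1, Rational(593, 1188))) = Add(99145, Rational(-593, 1188)) = Rational(117783667, 1188)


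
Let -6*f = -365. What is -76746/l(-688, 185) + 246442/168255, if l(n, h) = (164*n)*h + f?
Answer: 6188530198778/4214557408905 ≈ 1.4684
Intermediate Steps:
f = 365/6 (f = -⅙*(-365) = 365/6 ≈ 60.833)
l(n, h) = 365/6 + 164*h*n (l(n, h) = (164*n)*h + 365/6 = 164*h*n + 365/6 = 365/6 + 164*h*n)
-76746/l(-688, 185) + 246442/168255 = -76746/(365/6 + 164*185*(-688)) + 246442/168255 = -76746/(365/6 - 20873920) + 246442*(1/168255) = -76746/(-125243155/6) + 246442/168255 = -76746*(-6/125243155) + 246442/168255 = 460476/125243155 + 246442/168255 = 6188530198778/4214557408905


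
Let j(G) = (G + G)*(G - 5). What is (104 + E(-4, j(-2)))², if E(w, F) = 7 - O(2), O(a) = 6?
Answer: 11025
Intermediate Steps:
j(G) = 2*G*(-5 + G) (j(G) = (2*G)*(-5 + G) = 2*G*(-5 + G))
E(w, F) = 1 (E(w, F) = 7 - 1*6 = 7 - 6 = 1)
(104 + E(-4, j(-2)))² = (104 + 1)² = 105² = 11025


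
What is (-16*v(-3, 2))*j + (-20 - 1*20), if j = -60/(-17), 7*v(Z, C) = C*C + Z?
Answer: -5720/119 ≈ -48.067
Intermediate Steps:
v(Z, C) = Z/7 + C²/7 (v(Z, C) = (C*C + Z)/7 = (C² + Z)/7 = (Z + C²)/7 = Z/7 + C²/7)
j = 60/17 (j = -60*(-1/17) = 60/17 ≈ 3.5294)
(-16*v(-3, 2))*j + (-20 - 1*20) = -16*((⅐)*(-3) + (⅐)*2²)*(60/17) + (-20 - 1*20) = -16*(-3/7 + (⅐)*4)*(60/17) + (-20 - 20) = -16*(-3/7 + 4/7)*(60/17) - 40 = -16*⅐*(60/17) - 40 = -16/7*60/17 - 40 = -960/119 - 40 = -5720/119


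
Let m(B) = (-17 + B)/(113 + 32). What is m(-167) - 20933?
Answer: -3035469/145 ≈ -20934.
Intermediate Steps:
m(B) = -17/145 + B/145 (m(B) = (-17 + B)/145 = (-17 + B)*(1/145) = -17/145 + B/145)
m(-167) - 20933 = (-17/145 + (1/145)*(-167)) - 20933 = (-17/145 - 167/145) - 20933 = -184/145 - 20933 = -3035469/145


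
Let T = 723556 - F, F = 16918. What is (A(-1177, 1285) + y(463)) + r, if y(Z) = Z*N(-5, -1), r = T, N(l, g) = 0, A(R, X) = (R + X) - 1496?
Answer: 705250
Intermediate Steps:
A(R, X) = -1496 + R + X
T = 706638 (T = 723556 - 1*16918 = 723556 - 16918 = 706638)
r = 706638
y(Z) = 0 (y(Z) = Z*0 = 0)
(A(-1177, 1285) + y(463)) + r = ((-1496 - 1177 + 1285) + 0) + 706638 = (-1388 + 0) + 706638 = -1388 + 706638 = 705250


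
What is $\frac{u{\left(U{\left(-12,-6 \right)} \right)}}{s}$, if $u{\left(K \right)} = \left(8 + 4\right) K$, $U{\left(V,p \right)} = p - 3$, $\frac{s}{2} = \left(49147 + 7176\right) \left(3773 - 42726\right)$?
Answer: $\frac{54}{2193949819} \approx 2.4613 \cdot 10^{-8}$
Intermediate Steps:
$s = -4387899638$ ($s = 2 \left(49147 + 7176\right) \left(3773 - 42726\right) = 2 \cdot 56323 \left(-38953\right) = 2 \left(-2193949819\right) = -4387899638$)
$U{\left(V,p \right)} = -3 + p$ ($U{\left(V,p \right)} = p - 3 = -3 + p$)
$u{\left(K \right)} = 12 K$
$\frac{u{\left(U{\left(-12,-6 \right)} \right)}}{s} = \frac{12 \left(-3 - 6\right)}{-4387899638} = 12 \left(-9\right) \left(- \frac{1}{4387899638}\right) = \left(-108\right) \left(- \frac{1}{4387899638}\right) = \frac{54}{2193949819}$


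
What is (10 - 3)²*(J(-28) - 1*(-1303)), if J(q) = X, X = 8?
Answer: 64239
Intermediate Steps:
J(q) = 8
(10 - 3)²*(J(-28) - 1*(-1303)) = (10 - 3)²*(8 - 1*(-1303)) = 7²*(8 + 1303) = 49*1311 = 64239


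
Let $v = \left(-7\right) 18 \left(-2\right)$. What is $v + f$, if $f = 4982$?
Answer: $5234$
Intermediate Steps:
$v = 252$ ($v = \left(-126\right) \left(-2\right) = 252$)
$v + f = 252 + 4982 = 5234$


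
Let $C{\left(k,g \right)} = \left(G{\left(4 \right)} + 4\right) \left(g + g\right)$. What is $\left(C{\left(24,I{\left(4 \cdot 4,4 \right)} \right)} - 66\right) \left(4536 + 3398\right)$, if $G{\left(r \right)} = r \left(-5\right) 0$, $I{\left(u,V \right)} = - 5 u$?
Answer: $-5601404$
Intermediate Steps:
$G{\left(r \right)} = 0$ ($G{\left(r \right)} = - 5 r 0 = 0$)
$C{\left(k,g \right)} = 8 g$ ($C{\left(k,g \right)} = \left(0 + 4\right) \left(g + g\right) = 4 \cdot 2 g = 8 g$)
$\left(C{\left(24,I{\left(4 \cdot 4,4 \right)} \right)} - 66\right) \left(4536 + 3398\right) = \left(8 \left(- 5 \cdot 4 \cdot 4\right) - 66\right) \left(4536 + 3398\right) = \left(8 \left(\left(-5\right) 16\right) - 66\right) 7934 = \left(8 \left(-80\right) - 66\right) 7934 = \left(-640 - 66\right) 7934 = \left(-706\right) 7934 = -5601404$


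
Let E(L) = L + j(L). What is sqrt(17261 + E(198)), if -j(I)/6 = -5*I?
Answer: sqrt(23399) ≈ 152.97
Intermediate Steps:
j(I) = 30*I (j(I) = -(-30)*I = 30*I)
E(L) = 31*L (E(L) = L + 30*L = 31*L)
sqrt(17261 + E(198)) = sqrt(17261 + 31*198) = sqrt(17261 + 6138) = sqrt(23399)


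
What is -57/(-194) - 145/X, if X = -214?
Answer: 10082/10379 ≈ 0.97138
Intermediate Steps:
-57/(-194) - 145/X = -57/(-194) - 145/(-214) = -57*(-1/194) - 145*(-1/214) = 57/194 + 145/214 = 10082/10379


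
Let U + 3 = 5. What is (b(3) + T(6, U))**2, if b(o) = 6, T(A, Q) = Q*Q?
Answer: 100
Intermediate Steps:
U = 2 (U = -3 + 5 = 2)
T(A, Q) = Q**2
(b(3) + T(6, U))**2 = (6 + 2**2)**2 = (6 + 4)**2 = 10**2 = 100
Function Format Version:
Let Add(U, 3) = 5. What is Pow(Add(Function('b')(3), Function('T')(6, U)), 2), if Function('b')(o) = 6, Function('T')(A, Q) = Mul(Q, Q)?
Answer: 100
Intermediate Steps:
U = 2 (U = Add(-3, 5) = 2)
Function('T')(A, Q) = Pow(Q, 2)
Pow(Add(Function('b')(3), Function('T')(6, U)), 2) = Pow(Add(6, Pow(2, 2)), 2) = Pow(Add(6, 4), 2) = Pow(10, 2) = 100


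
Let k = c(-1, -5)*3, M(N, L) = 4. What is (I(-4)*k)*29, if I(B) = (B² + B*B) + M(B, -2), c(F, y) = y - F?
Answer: -12528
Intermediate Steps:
I(B) = 4 + 2*B² (I(B) = (B² + B*B) + 4 = (B² + B²) + 4 = 2*B² + 4 = 4 + 2*B²)
k = -12 (k = (-5 - 1*(-1))*3 = (-5 + 1)*3 = -4*3 = -12)
(I(-4)*k)*29 = ((4 + 2*(-4)²)*(-12))*29 = ((4 + 2*16)*(-12))*29 = ((4 + 32)*(-12))*29 = (36*(-12))*29 = -432*29 = -12528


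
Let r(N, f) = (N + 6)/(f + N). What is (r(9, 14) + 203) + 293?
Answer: 11423/23 ≈ 496.65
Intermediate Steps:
r(N, f) = (6 + N)/(N + f)
(r(9, 14) + 203) + 293 = ((6 + 9)/(9 + 14) + 203) + 293 = (15/23 + 203) + 293 = 4684/23 + 293 = 11423/23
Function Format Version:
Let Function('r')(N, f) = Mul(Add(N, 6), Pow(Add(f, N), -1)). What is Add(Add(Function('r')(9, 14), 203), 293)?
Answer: Rational(11423, 23) ≈ 496.65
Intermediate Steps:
Function('r')(N, f) = Mul(Pow(Add(N, f), -1), Add(6, N)) (Function('r')(N, f) = Mul(Add(6, N), Pow(Add(N, f), -1)) = Mul(Pow(Add(N, f), -1), Add(6, N)))
Add(Add(Function('r')(9, 14), 203), 293) = Add(Add(Mul(Pow(Add(9, 14), -1), Add(6, 9)), 203), 293) = Add(Add(Mul(Pow(23, -1), 15), 203), 293) = Add(Add(Mul(Rational(1, 23), 15), 203), 293) = Add(Add(Rational(15, 23), 203), 293) = Add(Rational(4684, 23), 293) = Rational(11423, 23)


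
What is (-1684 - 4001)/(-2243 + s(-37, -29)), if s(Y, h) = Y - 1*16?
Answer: 5685/2296 ≈ 2.4760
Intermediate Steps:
s(Y, h) = -16 + Y (s(Y, h) = Y - 16 = -16 + Y)
(-1684 - 4001)/(-2243 + s(-37, -29)) = (-1684 - 4001)/(-2243 + (-16 - 37)) = -5685/(-2243 - 53) = -5685/(-2296) = -5685*(-1/2296) = 5685/2296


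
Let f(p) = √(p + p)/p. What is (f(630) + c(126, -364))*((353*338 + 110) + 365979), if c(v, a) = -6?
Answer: -2912418 + 161801*√35/35 ≈ -2.8851e+6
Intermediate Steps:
f(p) = √2/√p (f(p) = √(2*p)/p = (√2*√p)/p = √2/√p)
(f(630) + c(126, -364))*((353*338 + 110) + 365979) = (√2/√630 - 6)*((353*338 + 110) + 365979) = (√2*(√70/210) - 6)*((119314 + 110) + 365979) = (√35/105 - 6)*(119424 + 365979) = (-6 + √35/105)*485403 = -2912418 + 161801*√35/35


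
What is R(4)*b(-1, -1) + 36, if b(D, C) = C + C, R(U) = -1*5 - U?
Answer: 54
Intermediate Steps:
R(U) = -5 - U
b(D, C) = 2*C
R(4)*b(-1, -1) + 36 = (-5 - 1*4)*(2*(-1)) + 36 = (-5 - 4)*(-2) + 36 = -9*(-2) + 36 = 18 + 36 = 54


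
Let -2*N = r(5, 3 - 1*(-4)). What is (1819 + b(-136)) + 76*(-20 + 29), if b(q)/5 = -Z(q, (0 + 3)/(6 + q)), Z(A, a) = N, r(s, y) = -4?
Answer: 2493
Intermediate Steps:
N = 2 (N = -½*(-4) = 2)
Z(A, a) = 2
b(q) = -10 (b(q) = 5*(-1*2) = 5*(-2) = -10)
(1819 + b(-136)) + 76*(-20 + 29) = (1819 - 10) + 76*(-20 + 29) = 1809 + 76*9 = 1809 + 684 = 2493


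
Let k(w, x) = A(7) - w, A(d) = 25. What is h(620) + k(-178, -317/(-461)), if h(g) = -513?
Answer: -310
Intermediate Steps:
k(w, x) = 25 - w
h(620) + k(-178, -317/(-461)) = -513 + (25 - 1*(-178)) = -513 + (25 + 178) = -513 + 203 = -310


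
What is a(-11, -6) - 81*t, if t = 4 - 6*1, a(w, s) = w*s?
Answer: 228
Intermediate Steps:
a(w, s) = s*w
t = -2 (t = 4 - 6 = -2)
a(-11, -6) - 81*t = -6*(-11) - 81*(-2) = 66 + 162 = 228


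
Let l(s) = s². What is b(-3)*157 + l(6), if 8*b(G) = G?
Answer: -183/8 ≈ -22.875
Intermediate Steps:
b(G) = G/8
b(-3)*157 + l(6) = ((⅛)*(-3))*157 + 6² = -3/8*157 + 36 = -471/8 + 36 = -183/8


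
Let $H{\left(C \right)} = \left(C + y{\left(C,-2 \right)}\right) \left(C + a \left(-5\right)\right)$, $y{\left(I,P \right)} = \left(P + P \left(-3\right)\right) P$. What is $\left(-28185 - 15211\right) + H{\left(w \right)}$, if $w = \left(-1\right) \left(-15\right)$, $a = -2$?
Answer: $-43221$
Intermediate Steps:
$y{\left(I,P \right)} = - 2 P^{2}$ ($y{\left(I,P \right)} = \left(P - 3 P\right) P = - 2 P P = - 2 P^{2}$)
$w = 15$
$H{\left(C \right)} = \left(-8 + C\right) \left(10 + C\right)$ ($H{\left(C \right)} = \left(C - 2 \left(-2\right)^{2}\right) \left(C - -10\right) = \left(C - 8\right) \left(C + 10\right) = \left(C - 8\right) \left(10 + C\right) = \left(-8 + C\right) \left(10 + C\right)$)
$\left(-28185 - 15211\right) + H{\left(w \right)} = \left(-28185 - 15211\right) + \left(-80 + 15^{2} + 2 \cdot 15\right) = -43396 + \left(-80 + 225 + 30\right) = -43396 + 175 = -43221$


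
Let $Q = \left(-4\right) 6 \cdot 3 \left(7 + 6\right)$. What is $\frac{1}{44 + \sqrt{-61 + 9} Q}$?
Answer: $\frac{11}{11389732} + \frac{117 i \sqrt{13}}{2847433} \approx 9.6578 \cdot 10^{-7} + 0.00014815 i$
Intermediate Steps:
$Q = -936$ ($Q = \left(-24\right) 3 \cdot 13 = \left(-72\right) 13 = -936$)
$\frac{1}{44 + \sqrt{-61 + 9} Q} = \frac{1}{44 + \sqrt{-61 + 9} \left(-936\right)} = \frac{1}{44 + \sqrt{-52} \left(-936\right)} = \frac{1}{44 + 2 i \sqrt{13} \left(-936\right)} = \frac{1}{44 - 1872 i \sqrt{13}}$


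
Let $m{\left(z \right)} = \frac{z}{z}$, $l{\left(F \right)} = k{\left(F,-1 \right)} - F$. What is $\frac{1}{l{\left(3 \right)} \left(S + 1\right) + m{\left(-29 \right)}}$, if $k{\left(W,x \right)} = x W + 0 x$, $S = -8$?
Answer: $\frac{1}{43} \approx 0.023256$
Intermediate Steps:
$k{\left(W,x \right)} = W x$ ($k{\left(W,x \right)} = W x + 0 = W x$)
$l{\left(F \right)} = - 2 F$ ($l{\left(F \right)} = F \left(-1\right) - F = - F - F = - 2 F$)
$m{\left(z \right)} = 1$
$\frac{1}{l{\left(3 \right)} \left(S + 1\right) + m{\left(-29 \right)}} = \frac{1}{\left(-2\right) 3 \left(-8 + 1\right) + 1} = \frac{1}{\left(-6\right) \left(-7\right) + 1} = \frac{1}{42 + 1} = \frac{1}{43}$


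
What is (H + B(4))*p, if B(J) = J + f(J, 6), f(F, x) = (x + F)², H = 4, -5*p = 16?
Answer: -1728/5 ≈ -345.60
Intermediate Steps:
p = -16/5 (p = -⅕*16 = -16/5 ≈ -3.2000)
f(F, x) = (F + x)²
B(J) = J + (6 + J)² (B(J) = J + (J + 6)² = J + (6 + J)²)
(H + B(4))*p = (4 + (4 + (6 + 4)²))*(-16/5) = (4 + (4 + 10²))*(-16/5) = (4 + (4 + 100))*(-16/5) = (4 + 104)*(-16/5) = 108*(-16/5) = -1728/5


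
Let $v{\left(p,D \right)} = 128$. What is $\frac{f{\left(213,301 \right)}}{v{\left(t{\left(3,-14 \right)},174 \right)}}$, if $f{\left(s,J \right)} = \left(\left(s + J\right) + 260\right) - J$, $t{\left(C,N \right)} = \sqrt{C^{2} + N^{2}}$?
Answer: $\frac{473}{128} \approx 3.6953$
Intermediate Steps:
$f{\left(s,J \right)} = 260 + s$ ($f{\left(s,J \right)} = \left(\left(J + s\right) + 260\right) - J = \left(260 + J + s\right) - J = 260 + s$)
$\frac{f{\left(213,301 \right)}}{v{\left(t{\left(3,-14 \right)},174 \right)}} = \frac{260 + 213}{128} = 473 \cdot \frac{1}{128} = \frac{473}{128}$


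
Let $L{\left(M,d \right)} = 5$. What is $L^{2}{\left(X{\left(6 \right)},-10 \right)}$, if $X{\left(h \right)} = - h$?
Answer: $25$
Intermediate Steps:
$L^{2}{\left(X{\left(6 \right)},-10 \right)} = 5^{2} = 25$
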